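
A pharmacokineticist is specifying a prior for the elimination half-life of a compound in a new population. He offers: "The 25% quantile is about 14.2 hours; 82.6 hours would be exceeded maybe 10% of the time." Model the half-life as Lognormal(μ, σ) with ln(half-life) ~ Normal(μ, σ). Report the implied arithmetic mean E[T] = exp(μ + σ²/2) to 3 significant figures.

If T ~ Lognormal(μ,σ) then ln T ~ Normal(μ,σ), so the p-quantile of ln T is μ + z_p·σ.
ln(14.2) = 2.653 and ln(82.6) = 4.414; z_{0.25} = -0.6745, z_{0.9} = 1.282.
σ = (4.414 − 2.653)/(1.282 − (-0.6745)) = 0.900.
μ = 2.653 − (-0.6745)·0.900 = 3.260.
E[T] = exp(μ + σ²/2) = exp(3.260 + 0.4052) = 39.1 hours.

E[T] ≈ 39.1 hours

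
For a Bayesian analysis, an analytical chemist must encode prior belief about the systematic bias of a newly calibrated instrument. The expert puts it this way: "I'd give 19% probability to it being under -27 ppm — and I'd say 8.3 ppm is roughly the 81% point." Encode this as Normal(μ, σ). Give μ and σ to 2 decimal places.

μ = -9.35, σ = 20.10

The p-quantile of Normal(μ,σ) is μ + z_p·σ, with z_{0.19} = -0.8779 and z_{0.81} = 0.8779.
Eliminate σ: μ = (z₂·x₁ − z₁·x₂)/(z₂ − z₁) = (0.8779·-27 − (-0.8779)·8.3)/1.756 = -9.35.
Then σ = (x₂ − x₁)/(z₂ − z₁) = (8.3 − -27)/1.756 = 20.10.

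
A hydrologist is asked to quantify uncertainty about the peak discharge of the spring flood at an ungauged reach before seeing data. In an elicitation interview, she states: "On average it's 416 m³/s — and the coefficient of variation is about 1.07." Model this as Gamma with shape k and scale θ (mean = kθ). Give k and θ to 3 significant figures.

For Gamma(k, scale θ): mean = kθ, variance = kθ², so CV = 1/√k.
CV = 1.07, hence k = 1/CV² = 0.873.
Then θ = mean/k = 416/0.873 = 476.

k ≈ 0.873, θ ≈ 476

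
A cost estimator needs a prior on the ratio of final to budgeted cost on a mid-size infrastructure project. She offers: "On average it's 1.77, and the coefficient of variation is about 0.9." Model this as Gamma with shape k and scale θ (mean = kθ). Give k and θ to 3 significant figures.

For Gamma(k, scale θ): mean = kθ, variance = kθ², so CV = 1/√k.
CV = 0.9, hence k = 1/CV² = 1.23.
Then θ = mean/k = 1.77/1.23 = 1.43.

k ≈ 1.23, θ ≈ 1.43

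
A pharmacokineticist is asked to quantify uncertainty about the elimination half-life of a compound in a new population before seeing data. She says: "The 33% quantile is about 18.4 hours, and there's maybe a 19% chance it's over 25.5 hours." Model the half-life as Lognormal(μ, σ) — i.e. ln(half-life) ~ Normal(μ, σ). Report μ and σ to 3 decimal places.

μ ≈ 3.021, σ ≈ 0.248

If T ~ Lognormal(μ,σ) then ln T ~ Normal(μ,σ), so the p-quantile of ln T is μ + z_p·σ.
ln(18.4) = 2.912 and ln(25.5) = 3.239; z_{0.33} = -0.4399, z_{0.81} = 0.8779.
σ = (3.239 − 2.912)/(0.8779 − (-0.4399)) = 0.248.
μ = 2.912 − (-0.4399)·0.248 = 3.021.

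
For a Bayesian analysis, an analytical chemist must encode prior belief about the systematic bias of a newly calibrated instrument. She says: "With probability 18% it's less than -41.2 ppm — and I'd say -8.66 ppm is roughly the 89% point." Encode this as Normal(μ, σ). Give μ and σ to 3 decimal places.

For Normal(μ,σ), the p-quantile is μ + z_p·σ. Here z_{0.18} = -0.9154, z_{0.89} = 1.227.
So -41.2 = μ − 0.9154σ and -8.66 = μ + 1.227σ.
Subtracting: σ = (-8.66 − -41.2)/(1.227 − (-0.9154)) = 15.192.
Then μ = -41.2 − (-0.9154)·15.192 = -27.294.

μ = -27.294, σ = 15.192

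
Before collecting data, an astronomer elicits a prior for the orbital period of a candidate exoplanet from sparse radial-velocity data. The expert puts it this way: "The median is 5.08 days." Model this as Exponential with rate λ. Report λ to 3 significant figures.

λ ≈ 0.136

Exponential median = ln 2 / λ, so λ = ln 2 / 5.08 = 0.136.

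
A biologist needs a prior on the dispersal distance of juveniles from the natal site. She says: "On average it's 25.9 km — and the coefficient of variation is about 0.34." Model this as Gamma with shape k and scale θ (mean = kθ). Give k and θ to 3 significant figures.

k ≈ 8.65, θ ≈ 2.99

For Gamma(k, scale θ): mean = kθ, variance = kθ², so CV = 1/√k.
CV = 0.34, hence k = 1/CV² = 8.65.
Then θ = mean/k = 25.9/8.65 = 2.99.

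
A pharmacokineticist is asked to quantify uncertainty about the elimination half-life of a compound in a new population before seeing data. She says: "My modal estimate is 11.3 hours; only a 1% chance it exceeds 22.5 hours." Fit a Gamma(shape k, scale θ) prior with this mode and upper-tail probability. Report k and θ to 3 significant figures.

Gamma(k,θ) with k>1 has mode (k−1)θ, so θ = 11.3/(k−1).
Need P(X < 22.5) = 0.99 with θ tied to k this way. Start at k = 2, θ = 11.3: P(X<22.5) ≈ 0.592.
Too low — raise k to concentrate. Iterating converges to k ≈ 11.4.
Then θ = 11.3/(11.4−1) ≈ 1.09.

k ≈ 11.4, θ ≈ 1.09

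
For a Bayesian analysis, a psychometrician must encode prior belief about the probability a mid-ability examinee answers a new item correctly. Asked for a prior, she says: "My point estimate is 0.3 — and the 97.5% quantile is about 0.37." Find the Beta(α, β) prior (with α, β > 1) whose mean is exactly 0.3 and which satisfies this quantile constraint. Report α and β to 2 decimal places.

With mean 0.3 fixed, write α = 0.3s, β = 0.7s where s = α+β.
Need P(θ < 0.37) = 0.975 under Beta(0.3s, 0.7s). Normal approximation: (q−m)/√(m(1−m)/s) ≈ z_{0.975} = 1.96, so s ≈ 0.3·0.7·(1.96)²/(0.37−0.3)² = 164.6.
At s = 164.6: P(θ<0.37) ≈ 0.972. Adjusting to match 0.975 gives s ≈ 173.82.
So α = 0.3·173.82 ≈ 52.15, β = 0.7·173.82 ≈ 121.68.

α ≈ 52.15, β ≈ 121.68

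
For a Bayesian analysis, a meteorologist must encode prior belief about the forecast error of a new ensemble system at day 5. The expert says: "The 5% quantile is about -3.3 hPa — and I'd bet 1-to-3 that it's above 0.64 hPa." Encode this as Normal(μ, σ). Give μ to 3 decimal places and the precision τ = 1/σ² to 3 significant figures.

μ = -0.506, τ = 0.347

The p-quantile of Normal(μ,σ) is μ + z_p·σ, with z_{0.05} = -1.645 and z_{0.75} = 0.6745.
Eliminate σ: μ = (z₂·x₁ − z₁·x₂)/(z₂ − z₁) = (0.6745·-3.3 − (-1.645)·0.64)/2.319 = -0.506.
Then σ = (x₂ − x₁)/(z₂ − z₁) = (0.64 − -3.3)/2.319 = 1.699.
Precision τ = 1/σ² = 1/1.699² = 0.347.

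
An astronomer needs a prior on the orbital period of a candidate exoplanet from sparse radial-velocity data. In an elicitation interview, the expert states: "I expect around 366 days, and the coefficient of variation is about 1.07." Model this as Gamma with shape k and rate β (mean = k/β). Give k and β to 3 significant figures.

k ≈ 0.873, β ≈ 0.00239

For Gamma(k, rate β): mean = k/β, variance = k/β², so CV = 1/√k.
CV = 1.07, hence k = 1/CV² = 0.873.
Then β = k/mean = 0.873/366 = 0.00239.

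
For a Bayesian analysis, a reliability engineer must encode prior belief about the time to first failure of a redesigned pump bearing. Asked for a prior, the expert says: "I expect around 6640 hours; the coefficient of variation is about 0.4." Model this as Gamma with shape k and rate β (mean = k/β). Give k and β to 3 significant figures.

For Gamma(k, rate β): mean = k/β, variance = k/β², so CV = 1/√k.
CV = 0.4, hence k = 1/CV² = 6.25.
Then β = k/mean = 6.25/6640 = 0.000941.

k ≈ 6.25, β ≈ 0.000941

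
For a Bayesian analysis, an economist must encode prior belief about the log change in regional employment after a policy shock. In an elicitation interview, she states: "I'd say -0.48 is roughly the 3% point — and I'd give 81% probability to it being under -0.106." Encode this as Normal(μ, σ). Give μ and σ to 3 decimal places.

μ = -0.225, σ = 0.136

For Normal(μ,σ), the p-quantile is μ + z_p·σ. Here z_{0.03} = -1.881, z_{0.81} = 0.8779.
So -0.48 = μ − 1.881σ and -0.106 = μ + 0.8779σ.
Subtracting: σ = (-0.106 − -0.48)/(0.8779 − (-1.881)) = 0.136.
Then μ = -0.48 − (-1.881)·0.136 = -0.225.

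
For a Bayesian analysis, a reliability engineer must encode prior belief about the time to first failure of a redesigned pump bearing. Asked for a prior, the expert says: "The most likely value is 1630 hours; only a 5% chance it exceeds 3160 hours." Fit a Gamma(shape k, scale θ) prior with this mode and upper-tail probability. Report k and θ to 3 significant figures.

k ≈ 7.34, θ ≈ 257

Gamma(k,θ) with k>1 has mode (k−1)θ, so θ = 1630/(k−1).
Need P(X < 3160) = 0.95 with θ tied to k this way. Start at k = 2, θ = 1630: P(X<3160) ≈ 0.577.
Too low — raise k to concentrate. Iterating converges to k ≈ 7.34.
Then θ = 1630/(7.34−1) ≈ 257.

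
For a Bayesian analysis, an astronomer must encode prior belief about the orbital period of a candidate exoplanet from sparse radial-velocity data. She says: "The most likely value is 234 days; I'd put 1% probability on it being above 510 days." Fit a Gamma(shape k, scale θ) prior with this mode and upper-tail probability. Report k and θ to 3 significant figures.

Gamma(k,θ) with k>1 has mode (k−1)θ, so θ = 234/(k−1).
Need P(X < 510) = 0.99 with θ tied to k this way. Start at k = 2, θ = 234: P(X<510) ≈ 0.640.
Too low — raise k to concentrate. Iterating converges to k ≈ 8.96.
Then θ = 234/(8.96−1) ≈ 29.4.

k ≈ 8.96, θ ≈ 29.4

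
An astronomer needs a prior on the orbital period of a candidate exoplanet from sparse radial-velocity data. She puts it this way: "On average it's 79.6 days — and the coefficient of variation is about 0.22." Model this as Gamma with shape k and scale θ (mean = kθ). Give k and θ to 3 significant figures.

For Gamma(k, scale θ): mean = kθ, variance = kθ², so CV = 1/√k.
CV = 0.22, hence k = 1/CV² = 20.7.
Then θ = mean/k = 79.6/20.7 = 3.85.

k ≈ 20.7, θ ≈ 3.85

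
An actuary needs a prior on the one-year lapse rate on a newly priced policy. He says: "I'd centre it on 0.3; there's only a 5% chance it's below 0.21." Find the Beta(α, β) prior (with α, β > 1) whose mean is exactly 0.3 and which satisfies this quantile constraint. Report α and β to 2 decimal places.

α ≈ 19.14, β ≈ 44.67

With mean 0.3 fixed, write α = 0.3s, β = 0.7s where s = α+β.
Need P(θ < 0.21) = 0.05 under Beta(0.3s, 0.7s). Normal approximation: (q−m)/√(m(1−m)/s) ≈ z_{0.05} = -1.64, so s ≈ 0.3·0.7·(-1.64)²/(0.21−0.3)² = 70.1.
At s = 70.1: P(θ<0.21) ≈ 0.042. Adjusting to match 0.05 gives s ≈ 63.82.
So α = 0.3·63.82 ≈ 19.14, β = 0.7·63.82 ≈ 44.67.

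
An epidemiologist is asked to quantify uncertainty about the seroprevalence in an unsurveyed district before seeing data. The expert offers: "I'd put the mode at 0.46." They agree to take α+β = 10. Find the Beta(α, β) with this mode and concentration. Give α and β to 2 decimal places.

For α,β > 1 the Beta mode is (α−1)/(α+β−2). With α+β = 10, the mode is (α−1)/8.
Set (α−1)/8 = 0.46 → α = 1 + 0.46·8 = 4.68.
β = 10 − α = 5.32.

α = 4.68, β = 5.32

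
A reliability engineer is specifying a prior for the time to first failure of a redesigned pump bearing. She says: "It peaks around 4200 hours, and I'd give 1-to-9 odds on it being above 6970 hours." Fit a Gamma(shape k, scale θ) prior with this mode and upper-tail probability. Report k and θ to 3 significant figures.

k ≈ 8.36, θ ≈ 571

Gamma(k,θ) with k>1 has mode (k−1)θ, so θ = 4200/(k−1).
Need P(X < 6970) = 0.9 with θ tied to k this way. Start at k = 2, θ = 4200: P(X<6970) ≈ 0.494.
Too low — raise k to concentrate. Iterating converges to k ≈ 8.36.
Then θ = 4200/(8.36−1) ≈ 571.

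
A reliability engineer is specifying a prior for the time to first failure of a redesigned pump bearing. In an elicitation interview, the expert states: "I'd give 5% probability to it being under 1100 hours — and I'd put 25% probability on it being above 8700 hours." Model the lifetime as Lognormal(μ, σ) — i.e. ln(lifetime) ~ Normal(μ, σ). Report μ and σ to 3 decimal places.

If T ~ Lognormal(μ,σ) then ln T ~ Normal(μ,σ), so the p-quantile of ln T is μ + z_p·σ.
ln(1100) = 7.003 and ln(8700) = 9.071; z_{0.05} = -1.645, z_{0.75} = 0.6745.
σ = (9.071 − 7.003)/(0.6745 − (-1.645)) = 0.892.
μ = 7.003 − (-1.645)·0.892 = 8.470.

μ ≈ 8.470, σ ≈ 0.892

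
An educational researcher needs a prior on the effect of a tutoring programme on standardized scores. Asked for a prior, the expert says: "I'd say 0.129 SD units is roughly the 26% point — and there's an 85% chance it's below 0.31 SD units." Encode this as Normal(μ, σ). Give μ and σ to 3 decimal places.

μ = 0.198, σ = 0.108

For Normal(μ,σ), the p-quantile is μ + z_p·σ. Here z_{0.26} = -0.6433, z_{0.85} = 1.036.
So 0.129 = μ − 0.6433σ and 0.31 = μ + 1.036σ.
Subtracting: σ = (0.31 − 0.129)/(1.036 − (-0.6433)) = 0.108.
Then μ = 0.129 − (-0.6433)·0.108 = 0.198.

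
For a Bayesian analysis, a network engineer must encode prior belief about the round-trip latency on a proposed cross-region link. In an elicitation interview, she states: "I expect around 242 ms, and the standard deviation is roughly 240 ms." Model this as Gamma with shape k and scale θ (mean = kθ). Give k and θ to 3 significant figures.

k ≈ 1.02, θ ≈ 238

For Gamma(k, scale θ): mean = kθ, variance = kθ², so CV = 1/√k.
CV = SD/mean = 240/242 = 0.9917, hence k = 1/CV² = 1.02.
Then θ = mean/k = 242/1.02 = 238.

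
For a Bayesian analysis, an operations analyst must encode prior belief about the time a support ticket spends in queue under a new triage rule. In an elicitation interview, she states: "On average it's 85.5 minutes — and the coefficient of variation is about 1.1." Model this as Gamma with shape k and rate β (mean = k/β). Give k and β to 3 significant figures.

For Gamma(k, rate β): mean = k/β, variance = k/β², so CV = 1/√k.
CV = 1.1, hence k = 1/CV² = 0.826.
Then β = k/mean = 0.826/85.5 = 0.00967.

k ≈ 0.826, β ≈ 0.00967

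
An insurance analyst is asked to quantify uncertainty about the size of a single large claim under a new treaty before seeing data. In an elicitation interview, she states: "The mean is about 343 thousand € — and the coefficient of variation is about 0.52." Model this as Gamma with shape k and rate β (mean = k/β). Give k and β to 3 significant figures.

For Gamma(k, rate β): mean = k/β, variance = k/β², so CV = 1/√k.
CV = 0.52, hence k = 1/CV² = 3.7.
Then β = k/mean = 3.7/343 = 0.0108.

k ≈ 3.7, β ≈ 0.0108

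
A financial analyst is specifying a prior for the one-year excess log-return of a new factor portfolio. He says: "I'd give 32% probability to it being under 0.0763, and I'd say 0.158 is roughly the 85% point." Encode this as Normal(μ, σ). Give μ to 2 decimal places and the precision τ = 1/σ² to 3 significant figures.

For Normal(μ,σ), the p-quantile is μ + z_p·σ. Here z_{0.32} = -0.4677, z_{0.85} = 1.036.
So 0.0763 = μ − 0.4677σ and 0.158 = μ + 1.036σ.
Subtracting: σ = (0.158 − 0.0763)/(1.036 − (-0.4677)) = 0.05.
Then μ = 0.0763 − (-0.4677)·0.05 = 0.10.
Precision τ = 1/σ² = 1/0.05432² = 339.

μ = 0.10, τ = 339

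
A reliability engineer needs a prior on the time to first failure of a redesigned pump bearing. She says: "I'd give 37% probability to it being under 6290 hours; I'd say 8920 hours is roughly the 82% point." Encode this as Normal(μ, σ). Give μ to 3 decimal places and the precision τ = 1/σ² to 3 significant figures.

μ = 6989.777, τ = 2.25e-07

The p-quantile of Normal(μ,σ) is μ + z_p·σ, with z_{0.37} = -0.3319 and z_{0.82} = 0.9154.
Eliminate σ: μ = (z₂·x₁ − z₁·x₂)/(z₂ − z₁) = (0.9154·6290 − (-0.3319)·8920)/1.247 = 6989.777.
Then σ = (x₂ − x₁)/(z₂ − z₁) = (8920 − 6290)/1.247 = 2108.692.
Precision τ = 1/σ² = 1/2109² = 2.25e-07.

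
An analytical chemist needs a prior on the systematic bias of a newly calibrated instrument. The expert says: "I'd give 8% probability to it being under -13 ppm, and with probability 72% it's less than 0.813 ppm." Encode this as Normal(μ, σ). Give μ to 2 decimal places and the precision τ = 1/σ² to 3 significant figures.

The p-quantile of Normal(μ,σ) is μ + z_p·σ, with z_{0.08} = -1.405 and z_{0.72} = 0.5828.
Eliminate σ: μ = (z₂·x₁ − z₁·x₂)/(z₂ − z₁) = (0.5828·-13 − (-1.405)·0.813)/1.988 = -3.24.
Then σ = (x₂ − x₁)/(z₂ − z₁) = (0.813 − -13)/1.988 = 6.95.
Precision τ = 1/σ² = 1/6.948² = 0.0207.

μ = -3.24, τ = 0.0207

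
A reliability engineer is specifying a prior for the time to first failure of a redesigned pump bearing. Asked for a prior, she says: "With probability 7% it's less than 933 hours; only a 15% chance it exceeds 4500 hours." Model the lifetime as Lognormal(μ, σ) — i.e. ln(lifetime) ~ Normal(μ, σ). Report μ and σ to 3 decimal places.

μ ≈ 7.763, σ ≈ 0.626

If T ~ Lognormal(μ,σ) then ln T ~ Normal(μ,σ), so the p-quantile of ln T is μ + z_p·σ.
ln(933) = 6.838 and ln(4500) = 8.412; z_{0.07} = -1.476, z_{0.85} = 1.036.
σ = (8.412 − 6.838)/(1.036 − (-1.476)) = 0.626.
μ = 6.838 − (-1.476)·0.626 = 7.763.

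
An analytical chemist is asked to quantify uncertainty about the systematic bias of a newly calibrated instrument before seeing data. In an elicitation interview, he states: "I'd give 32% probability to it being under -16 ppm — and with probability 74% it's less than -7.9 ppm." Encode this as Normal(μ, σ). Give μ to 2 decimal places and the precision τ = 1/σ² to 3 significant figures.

μ = -12.59, τ = 0.0188

For Normal(μ,σ), the p-quantile is μ + z_p·σ. Here z_{0.32} = -0.4677, z_{0.74} = 0.6433.
So -16 = μ − 0.4677σ and -7.9 = μ + 0.6433σ.
Subtracting: σ = (-7.9 − -16)/(0.6433 − (-0.4677)) = 7.29.
Then μ = -16 − (-0.4677)·7.29 = -12.59.
Precision τ = 1/σ² = 1/7.29² = 0.0188.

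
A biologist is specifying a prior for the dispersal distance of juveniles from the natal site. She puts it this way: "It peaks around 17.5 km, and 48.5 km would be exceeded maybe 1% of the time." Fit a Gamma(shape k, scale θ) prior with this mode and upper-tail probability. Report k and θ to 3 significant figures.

Gamma(k,θ) with k>1 has mode (k−1)θ, so θ = 17.5/(k−1).
Need P(X < 48.5) = 0.99 with θ tied to k this way. Start at k = 2, θ = 17.5: P(X<48.5) ≈ 0.764.
Too low — raise k to concentrate. Iterating converges to k ≈ 5.41.
Then θ = 17.5/(5.41−1) ≈ 3.96.

k ≈ 5.41, θ ≈ 3.96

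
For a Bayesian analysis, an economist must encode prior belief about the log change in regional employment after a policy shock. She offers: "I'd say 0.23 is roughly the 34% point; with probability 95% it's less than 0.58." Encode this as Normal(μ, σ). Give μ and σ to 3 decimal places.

μ = 0.300, σ = 0.170

The p-quantile of Normal(μ,σ) is μ + z_p·σ, with z_{0.34} = -0.4125 and z_{0.95} = 1.645.
Eliminate σ: μ = (z₂·x₁ − z₁·x₂)/(z₂ − z₁) = (1.645·0.23 − (-0.4125)·0.58)/2.057 = 0.300.
Then σ = (x₂ − x₁)/(z₂ − z₁) = (0.58 − 0.23)/2.057 = 0.170.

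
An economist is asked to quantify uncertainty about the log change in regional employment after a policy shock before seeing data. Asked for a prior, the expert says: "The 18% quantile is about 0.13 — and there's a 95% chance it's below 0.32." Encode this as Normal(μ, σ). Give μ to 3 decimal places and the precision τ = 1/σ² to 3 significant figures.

μ = 0.198, τ = 182

The p-quantile of Normal(μ,σ) is μ + z_p·σ, with z_{0.18} = -0.9154 and z_{0.95} = 1.645.
Eliminate σ: μ = (z₂·x₁ − z₁·x₂)/(z₂ − z₁) = (1.645·0.13 − (-0.9154)·0.32)/2.56 = 0.198.
Then σ = (x₂ − x₁)/(z₂ − z₁) = (0.32 − 0.13)/2.56 = 0.074.
Precision τ = 1/σ² = 1/0.07421² = 182.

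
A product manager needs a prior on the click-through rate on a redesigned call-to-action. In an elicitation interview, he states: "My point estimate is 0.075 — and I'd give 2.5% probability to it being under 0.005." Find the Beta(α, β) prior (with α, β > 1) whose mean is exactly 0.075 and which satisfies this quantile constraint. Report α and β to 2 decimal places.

With mean 0.075 fixed, write α = 0.075s, β = 0.925s where s = α+β.
Need P(θ < 0.005) = 0.025 under Beta(0.075s, 0.925s). Normal approximation: (q−m)/√(m(1−m)/s) ≈ z_{0.025} = -1.96, so s ≈ 0.075·0.925·(-1.96)²/(0.005−0.075)² = 54.4.
At s = 54.4: P(θ<0.005) ≈ 0.000. Adjusting to match 0.025 gives s ≈ 18.74.
So α = 0.075·18.74 ≈ 1.41, β = 0.925·18.74 ≈ 17.33.

α ≈ 1.41, β ≈ 17.33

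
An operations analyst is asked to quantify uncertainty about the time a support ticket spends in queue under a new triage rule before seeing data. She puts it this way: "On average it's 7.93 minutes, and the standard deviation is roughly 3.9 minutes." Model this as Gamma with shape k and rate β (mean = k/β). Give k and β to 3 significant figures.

k ≈ 4.13, β ≈ 0.521

For Gamma(k, rate β): mean = k/β, variance = k/β², so CV = 1/√k.
CV = SD/mean = 3.9/7.93 = 0.4918, hence k = 1/CV² = 4.13.
Then β = k/mean = 4.13/7.93 = 0.521.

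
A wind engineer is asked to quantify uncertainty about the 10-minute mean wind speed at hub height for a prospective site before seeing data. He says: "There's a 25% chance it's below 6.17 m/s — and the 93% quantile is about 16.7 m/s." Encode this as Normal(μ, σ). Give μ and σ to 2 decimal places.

The p-quantile of Normal(μ,σ) is μ + z_p·σ, with z_{0.25} = -0.6745 and z_{0.93} = 1.476.
Eliminate σ: μ = (z₂·x₁ − z₁·x₂)/(z₂ − z₁) = (1.476·6.17 − (-0.6745)·16.7)/2.15 = 9.47.
Then σ = (x₂ − x₁)/(z₂ − z₁) = (16.7 − 6.17)/2.15 = 4.90.

μ = 9.47, σ = 4.90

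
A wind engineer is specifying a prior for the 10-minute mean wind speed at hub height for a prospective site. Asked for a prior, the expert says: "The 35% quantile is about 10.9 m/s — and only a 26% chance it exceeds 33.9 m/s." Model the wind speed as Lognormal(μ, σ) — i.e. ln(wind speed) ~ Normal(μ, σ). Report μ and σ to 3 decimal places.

If T ~ Lognormal(μ,σ) then ln T ~ Normal(μ,σ), so the p-quantile of ln T is μ + z_p·σ.
ln(10.9) = 2.389 and ln(33.9) = 3.523; z_{0.35} = -0.3853, z_{0.74} = 0.6433.
σ = (3.523 − 2.389)/(0.6433 − (-0.3853)) = 1.103.
μ = 2.389 − (-0.3853)·1.103 = 2.814.

μ ≈ 2.814, σ ≈ 1.103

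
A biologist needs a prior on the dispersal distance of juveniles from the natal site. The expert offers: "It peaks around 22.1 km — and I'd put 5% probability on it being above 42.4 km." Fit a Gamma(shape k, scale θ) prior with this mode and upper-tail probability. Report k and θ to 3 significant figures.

k ≈ 7.54, θ ≈ 3.38

Gamma(k,θ) with k>1 has mode (k−1)θ, so θ = 22.1/(k−1).
Need P(X < 42.4) = 0.95 with θ tied to k this way. Start at k = 2, θ = 22.1: P(X<42.4) ≈ 0.571.
Too low — raise k to concentrate. Iterating converges to k ≈ 7.54.
Then θ = 22.1/(7.54−1) ≈ 3.38.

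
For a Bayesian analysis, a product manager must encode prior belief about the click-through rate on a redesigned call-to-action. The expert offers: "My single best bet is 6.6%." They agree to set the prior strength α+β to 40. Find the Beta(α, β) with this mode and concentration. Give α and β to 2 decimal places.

α = 3.51, β = 36.49

For α,β > 1 the Beta mode is (α−1)/(α+β−2). With α+β = 40, the mode is (α−1)/38.
Set (α−1)/38 = 0.066 → α = 1 + 0.066·38 = 3.51.
β = 40 − α = 36.49.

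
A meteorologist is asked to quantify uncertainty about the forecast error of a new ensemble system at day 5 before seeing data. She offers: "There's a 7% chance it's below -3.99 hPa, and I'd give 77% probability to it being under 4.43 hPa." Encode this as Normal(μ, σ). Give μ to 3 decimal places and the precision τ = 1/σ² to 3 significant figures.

The p-quantile of Normal(μ,σ) is μ + z_p·σ, with z_{0.07} = -1.476 and z_{0.77} = 0.7388.
Eliminate σ: μ = (z₂·x₁ − z₁·x₂)/(z₂ − z₁) = (0.7388·-3.99 − (-1.476)·4.43)/2.215 = 1.621.
Then σ = (x₂ − x₁)/(z₂ − z₁) = (4.43 − -3.99)/2.215 = 3.802.
Precision τ = 1/σ² = 1/3.802² = 0.0692.

μ = 1.621, τ = 0.0692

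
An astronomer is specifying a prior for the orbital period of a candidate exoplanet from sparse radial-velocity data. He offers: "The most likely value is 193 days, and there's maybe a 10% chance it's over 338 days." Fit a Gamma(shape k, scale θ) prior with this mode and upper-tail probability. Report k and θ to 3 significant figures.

k ≈ 7.05, θ ≈ 31.9

Gamma(k,θ) with k>1 has mode (k−1)θ, so θ = 193/(k−1).
Need P(X < 338) = 0.9 with θ tied to k this way. Start at k = 2, θ = 193: P(X<338) ≈ 0.523.
Too low — raise k to concentrate. Iterating converges to k ≈ 7.05.
Then θ = 193/(7.05−1) ≈ 31.9.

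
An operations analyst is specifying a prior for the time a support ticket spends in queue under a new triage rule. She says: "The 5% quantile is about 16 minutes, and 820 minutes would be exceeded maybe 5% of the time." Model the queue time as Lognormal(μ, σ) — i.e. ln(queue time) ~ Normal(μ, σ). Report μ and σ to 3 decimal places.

μ ≈ 4.741, σ ≈ 1.197

If T ~ Lognormal(μ,σ) then ln T ~ Normal(μ,σ), so the p-quantile of ln T is μ + z_p·σ.
ln(16) = 2.773 and ln(820) = 6.709; z_{0.05} = -1.645, z_{0.95} = 1.645.
σ = (6.709 − 2.773)/(1.645 − (-1.645)) = 1.197.
μ = 2.773 − (-1.645)·1.197 = 4.741.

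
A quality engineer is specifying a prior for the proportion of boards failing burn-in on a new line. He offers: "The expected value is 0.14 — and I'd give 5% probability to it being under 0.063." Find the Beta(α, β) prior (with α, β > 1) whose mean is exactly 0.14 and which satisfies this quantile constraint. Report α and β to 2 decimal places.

α ≈ 5.75, β ≈ 35.34

With mean 0.14 fixed, write α = 0.14s, β = 0.86s where s = α+β.
Need P(θ < 0.063) = 0.05 under Beta(0.14s, 0.86s). Normal approximation: (q−m)/√(m(1−m)/s) ≈ z_{0.05} = -1.64, so s ≈ 0.14·0.86·(-1.64)²/(0.063−0.14)² = 54.9.
At s = 54.9: P(θ<0.063) ≈ 0.026. Adjusting to match 0.05 gives s ≈ 41.09.
So α = 0.14·41.09 ≈ 5.75, β = 0.86·41.09 ≈ 35.34.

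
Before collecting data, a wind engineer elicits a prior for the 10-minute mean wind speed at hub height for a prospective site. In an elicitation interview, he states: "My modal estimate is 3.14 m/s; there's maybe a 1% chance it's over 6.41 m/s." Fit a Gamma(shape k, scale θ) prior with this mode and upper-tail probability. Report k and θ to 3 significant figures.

k ≈ 10.6, θ ≈ 0.327

Gamma(k,θ) with k>1 has mode (k−1)θ, so θ = 3.14/(k−1).
Need P(X < 6.41) = 0.99 with θ tied to k this way. Start at k = 2, θ = 3.14: P(X<6.41) ≈ 0.605.
Too low — raise k to concentrate. Iterating converges to k ≈ 10.6.
Then θ = 3.14/(10.6−1) ≈ 0.327.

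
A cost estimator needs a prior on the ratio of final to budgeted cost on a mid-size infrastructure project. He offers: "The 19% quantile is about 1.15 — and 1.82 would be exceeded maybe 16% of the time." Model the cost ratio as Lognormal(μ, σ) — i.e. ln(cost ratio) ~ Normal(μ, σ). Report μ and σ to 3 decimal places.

μ ≈ 0.355, σ ≈ 0.245

If T ~ Lognormal(μ,σ) then ln T ~ Normal(μ,σ), so the p-quantile of ln T is μ + z_p·σ.
ln(1.15) = 0.1398 and ln(1.82) = 0.5988; z_{0.19} = -0.8779, z_{0.84} = 0.9945.
σ = (0.5988 − 0.1398)/(0.9945 − (-0.8779)) = 0.245.
μ = 0.1398 − (-0.8779)·0.245 = 0.355.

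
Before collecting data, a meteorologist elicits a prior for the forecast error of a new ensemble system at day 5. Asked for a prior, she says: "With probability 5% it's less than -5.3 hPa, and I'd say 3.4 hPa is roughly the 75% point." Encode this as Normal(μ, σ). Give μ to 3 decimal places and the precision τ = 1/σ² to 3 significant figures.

μ = 0.870, τ = 0.0711

For Normal(μ,σ), the p-quantile is μ + z_p·σ. Here z_{0.05} = -1.645, z_{0.75} = 0.6745.
So -5.3 = μ − 1.645σ and 3.4 = μ + 0.6745σ.
Subtracting: σ = (3.4 − -5.3)/(0.6745 − (-1.645)) = 3.751.
Then μ = -5.3 − (-1.645)·3.751 = 0.870.
Precision τ = 1/σ² = 1/3.751² = 0.0711.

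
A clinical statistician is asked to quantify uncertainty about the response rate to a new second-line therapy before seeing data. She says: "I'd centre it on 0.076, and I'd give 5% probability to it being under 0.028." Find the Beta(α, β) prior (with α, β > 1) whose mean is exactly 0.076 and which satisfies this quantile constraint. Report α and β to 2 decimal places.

With mean 0.076 fixed, write α = 0.076s, β = 0.924s where s = α+β.
Need P(θ < 0.028) = 0.05 under Beta(0.076s, 0.924s). Normal approximation: (q−m)/√(m(1−m)/s) ≈ z_{0.05} = -1.64, so s ≈ 0.076·0.924·(-1.64)²/(0.028−0.076)² = 82.5.
At s = 82.5: P(θ<0.028) ≈ 0.020. Adjusting to match 0.05 gives s ≈ 55.93.
So α = 0.076·55.93 ≈ 4.25, β = 0.924·55.93 ≈ 51.68.

α ≈ 4.25, β ≈ 51.68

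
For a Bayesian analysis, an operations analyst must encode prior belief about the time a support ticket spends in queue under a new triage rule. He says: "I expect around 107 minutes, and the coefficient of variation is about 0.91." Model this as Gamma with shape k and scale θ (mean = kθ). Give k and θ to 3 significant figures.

k ≈ 1.21, θ ≈ 88.6

For Gamma(k, scale θ): mean = kθ, variance = kθ², so CV = 1/√k.
CV = 0.91, hence k = 1/CV² = 1.21.
Then θ = mean/k = 107/1.21 = 88.6.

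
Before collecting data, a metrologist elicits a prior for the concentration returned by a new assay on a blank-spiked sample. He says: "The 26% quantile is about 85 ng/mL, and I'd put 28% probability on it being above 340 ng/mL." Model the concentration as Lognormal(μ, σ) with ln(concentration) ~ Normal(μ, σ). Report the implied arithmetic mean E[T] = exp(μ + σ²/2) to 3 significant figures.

E[T] ≈ 333 ng/mL

If T ~ Lognormal(μ,σ) then ln T ~ Normal(μ,σ), so the p-quantile of ln T is μ + z_p·σ.
ln(85) = 4.443 and ln(340) = 5.829; z_{0.26} = -0.6433, z_{0.72} = 0.5828.
σ = (5.829 − 4.443)/(0.5828 − (-0.6433)) = 1.131.
μ = 4.443 − (-0.6433)·1.131 = 5.170.
E[T] = exp(μ + σ²/2) = exp(5.170 + 0.6391) = 333 ng/mL.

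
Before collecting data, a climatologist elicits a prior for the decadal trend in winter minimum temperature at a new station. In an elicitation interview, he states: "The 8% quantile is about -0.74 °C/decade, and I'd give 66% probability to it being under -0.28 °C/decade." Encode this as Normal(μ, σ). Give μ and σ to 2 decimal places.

For Normal(μ,σ), the p-quantile is μ + z_p·σ. Here z_{0.08} = -1.405, z_{0.66} = 0.4125.
So -0.74 = μ − 1.405σ and -0.28 = μ + 0.4125σ.
Subtracting: σ = (-0.28 − -0.74)/(0.4125 − (-1.405)) = 0.25.
Then μ = -0.74 − (-1.405)·0.25 = -0.38.

μ = -0.38, σ = 0.25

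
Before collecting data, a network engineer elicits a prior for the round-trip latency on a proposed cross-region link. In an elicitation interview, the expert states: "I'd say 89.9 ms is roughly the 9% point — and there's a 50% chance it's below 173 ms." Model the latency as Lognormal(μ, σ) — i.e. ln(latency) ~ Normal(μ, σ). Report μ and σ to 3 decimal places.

If T ~ Lognormal(μ,σ) then ln T ~ Normal(μ,σ), so the p-quantile of ln T is μ + z_p·σ.
ln(89.9) = 4.499 and ln(173) = 5.153; z_{0.09} = -1.341, z_{0.5} = 0.
σ = (5.153 − 4.499)/(0 − (-1.341)) = 0.488.
μ = 4.499 − (-1.341)·0.488 = 5.153.

μ ≈ 5.153, σ ≈ 0.488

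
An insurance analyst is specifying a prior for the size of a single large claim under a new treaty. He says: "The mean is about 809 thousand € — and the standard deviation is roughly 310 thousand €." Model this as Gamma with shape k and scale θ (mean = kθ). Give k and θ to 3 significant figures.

For Gamma(k, scale θ): mean = kθ, variance = kθ², so CV = 1/√k.
CV = SD/mean = 310/809 = 0.3832, hence k = 1/CV² = 6.81.
Then θ = mean/k = 809/6.81 = 119.

k ≈ 6.81, θ ≈ 119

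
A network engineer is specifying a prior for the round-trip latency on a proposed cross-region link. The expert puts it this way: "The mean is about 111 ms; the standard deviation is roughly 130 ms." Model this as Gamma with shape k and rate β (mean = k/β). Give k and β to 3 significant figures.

For Gamma(k, rate β): mean = k/β, variance = k/β², so CV = 1/√k.
CV = SD/mean = 130/111 = 1.171, hence k = 1/CV² = 0.729.
Then β = k/mean = 0.729/111 = 0.00657.

k ≈ 0.729, β ≈ 0.00657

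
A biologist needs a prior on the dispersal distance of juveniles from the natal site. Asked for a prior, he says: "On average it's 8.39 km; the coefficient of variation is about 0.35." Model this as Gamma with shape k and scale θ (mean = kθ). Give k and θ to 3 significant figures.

For Gamma(k, scale θ): mean = kθ, variance = kθ², so CV = 1/√k.
CV = 0.35, hence k = 1/CV² = 8.16.
Then θ = mean/k = 8.39/8.16 = 1.03.

k ≈ 8.16, θ ≈ 1.03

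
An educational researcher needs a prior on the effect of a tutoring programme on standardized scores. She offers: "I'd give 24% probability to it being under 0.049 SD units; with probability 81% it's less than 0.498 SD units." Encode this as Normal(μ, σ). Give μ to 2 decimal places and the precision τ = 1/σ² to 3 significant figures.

For Normal(μ,σ), the p-quantile is μ + z_p·σ. Here z_{0.24} = -0.7063, z_{0.81} = 0.8779.
So 0.049 = μ − 0.7063σ and 0.498 = μ + 0.8779σ.
Subtracting: σ = (0.498 − 0.049)/(0.8779 − (-0.7063)) = 0.28.
Then μ = 0.049 − (-0.7063)·0.28 = 0.25.
Precision τ = 1/σ² = 1/0.2834² = 12.4.

μ = 0.25, τ = 12.4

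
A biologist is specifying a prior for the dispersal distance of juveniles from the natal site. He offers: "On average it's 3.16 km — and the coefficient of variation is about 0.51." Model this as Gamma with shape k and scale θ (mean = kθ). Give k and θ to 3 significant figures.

For Gamma(k, scale θ): mean = kθ, variance = kθ², so CV = 1/√k.
CV = 0.51, hence k = 1/CV² = 3.84.
Then θ = mean/k = 3.16/3.84 = 0.822.

k ≈ 3.84, θ ≈ 0.822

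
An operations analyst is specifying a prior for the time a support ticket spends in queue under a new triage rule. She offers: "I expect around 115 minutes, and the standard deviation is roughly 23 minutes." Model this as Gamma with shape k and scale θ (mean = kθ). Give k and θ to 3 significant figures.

For Gamma(k, scale θ): mean = kθ, variance = kθ², so CV = 1/√k.
CV = SD/mean = 23/115 = 0.2, hence k = 1/CV² = 25.
Then θ = mean/k = 115/25 = 4.6.

k ≈ 25, θ ≈ 4.6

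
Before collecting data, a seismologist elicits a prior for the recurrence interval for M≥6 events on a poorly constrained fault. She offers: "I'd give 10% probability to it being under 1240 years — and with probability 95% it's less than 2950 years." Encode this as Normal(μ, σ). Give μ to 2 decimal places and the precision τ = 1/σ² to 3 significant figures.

μ = 1988.86, τ = 2.93e-06

The p-quantile of Normal(μ,σ) is μ + z_p·σ, with z_{0.1} = -1.282 and z_{0.95} = 1.645.
Eliminate σ: μ = (z₂·x₁ − z₁·x₂)/(z₂ − z₁) = (1.645·1240 − (-1.282)·2950)/2.926 = 1988.86.
Then σ = (x₂ − x₁)/(z₂ − z₁) = (2950 − 1240)/2.926 = 584.33.
Precision τ = 1/σ² = 1/584.3² = 2.93e-06.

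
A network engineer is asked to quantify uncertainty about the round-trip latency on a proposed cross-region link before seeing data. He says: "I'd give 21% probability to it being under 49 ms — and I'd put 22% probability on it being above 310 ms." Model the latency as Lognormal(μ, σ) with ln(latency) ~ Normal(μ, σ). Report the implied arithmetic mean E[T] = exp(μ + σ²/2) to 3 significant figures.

E[T] ≈ 249 ms

If T ~ Lognormal(μ,σ) then ln T ~ Normal(μ,σ), so the p-quantile of ln T is μ + z_p·σ.
ln(49) = 3.892 and ln(310) = 5.737; z_{0.21} = -0.8064, z_{0.78} = 0.7722.
σ = (5.737 − 3.892)/(0.7722 − (-0.8064)) = 1.169.
μ = 3.892 − (-0.8064)·1.169 = 4.834.
E[T] = exp(μ + σ²/2) = exp(4.834 + 0.6828) = 249 ms.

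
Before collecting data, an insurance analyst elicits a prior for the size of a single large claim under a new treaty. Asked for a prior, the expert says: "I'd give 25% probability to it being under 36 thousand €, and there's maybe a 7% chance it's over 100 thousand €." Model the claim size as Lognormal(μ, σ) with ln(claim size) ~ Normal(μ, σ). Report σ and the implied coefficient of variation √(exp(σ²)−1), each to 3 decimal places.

If T ~ Lognormal(μ,σ) then ln T ~ Normal(μ,σ), so the p-quantile of ln T is μ + z_p·σ.
ln(36) = 3.584 and ln(100) = 4.605; z_{0.25} = -0.6745, z_{0.93} = 1.476.
σ = (4.605 − 3.584)/(1.476 − (-0.6745)) = 0.475.
μ = 3.584 − (-0.6745)·0.475 = 3.904.
CV = √(exp(σ²)−1) = √(exp(0.2257)−1) = 0.503.

σ ≈ 0.475, CV ≈ 0.503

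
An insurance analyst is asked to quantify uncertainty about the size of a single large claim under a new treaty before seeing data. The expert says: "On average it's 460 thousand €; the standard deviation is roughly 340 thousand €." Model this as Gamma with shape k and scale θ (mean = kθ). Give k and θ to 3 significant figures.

k ≈ 1.83, θ ≈ 251

For Gamma(k, scale θ): mean = kθ, variance = kθ², so CV = 1/√k.
CV = SD/mean = 340/460 = 0.7391, hence k = 1/CV² = 1.83.
Then θ = mean/k = 460/1.83 = 251.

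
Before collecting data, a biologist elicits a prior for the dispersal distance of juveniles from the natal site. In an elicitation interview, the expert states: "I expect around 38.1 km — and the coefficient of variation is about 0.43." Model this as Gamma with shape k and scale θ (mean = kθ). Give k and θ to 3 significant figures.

For Gamma(k, scale θ): mean = kθ, variance = kθ², so CV = 1/√k.
CV = 0.43, hence k = 1/CV² = 5.41.
Then θ = mean/k = 38.1/5.41 = 7.04.

k ≈ 5.41, θ ≈ 7.04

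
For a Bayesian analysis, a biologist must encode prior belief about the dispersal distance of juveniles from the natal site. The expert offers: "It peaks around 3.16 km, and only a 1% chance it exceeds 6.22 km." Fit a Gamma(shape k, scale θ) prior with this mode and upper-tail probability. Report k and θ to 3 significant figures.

k ≈ 11.7, θ ≈ 0.294

Gamma(k,θ) with k>1 has mode (k−1)θ, so θ = 3.16/(k−1).
Need P(X < 6.22) = 0.99 with θ tied to k this way. Start at k = 2, θ = 3.16: P(X<6.22) ≈ 0.585.
Too low — raise k to concentrate. Iterating converges to k ≈ 11.7.
Then θ = 3.16/(11.7−1) ≈ 0.294.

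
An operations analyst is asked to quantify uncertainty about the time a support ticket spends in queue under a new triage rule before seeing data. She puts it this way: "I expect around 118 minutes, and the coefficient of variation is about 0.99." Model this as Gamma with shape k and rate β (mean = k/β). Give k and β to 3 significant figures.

For Gamma(k, rate β): mean = k/β, variance = k/β², so CV = 1/√k.
CV = 0.99, hence k = 1/CV² = 1.02.
Then β = k/mean = 1.02/118 = 0.00865.

k ≈ 1.02, β ≈ 0.00865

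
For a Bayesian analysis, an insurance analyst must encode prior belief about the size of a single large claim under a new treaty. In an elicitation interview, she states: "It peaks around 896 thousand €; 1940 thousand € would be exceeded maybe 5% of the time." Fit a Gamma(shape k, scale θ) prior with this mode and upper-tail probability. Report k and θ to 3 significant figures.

k ≈ 5.62, θ ≈ 194

Gamma(k,θ) with k>1 has mode (k−1)θ, so θ = 896/(k−1).
Need P(X < 1940) = 0.95 with θ tied to k this way. Start at k = 2, θ = 896: P(X<1940) ≈ 0.637.
Too low — raise k to concentrate. Iterating converges to k ≈ 5.62.
Then θ = 896/(5.62−1) ≈ 194.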